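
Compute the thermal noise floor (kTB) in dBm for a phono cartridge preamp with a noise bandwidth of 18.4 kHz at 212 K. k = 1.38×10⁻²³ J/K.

P_n = kTB = 1.38×10⁻²³ × 212 × 1.84×10⁴ = 5.38×10⁻¹⁷ W
In dBm: 10 log₁₀(5.38×10⁻¹⁷ / 10⁻³) = −132.7 dBm

−132.7 dBm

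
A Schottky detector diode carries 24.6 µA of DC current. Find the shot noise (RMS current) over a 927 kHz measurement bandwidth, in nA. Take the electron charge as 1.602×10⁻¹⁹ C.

I_n = √(2qI·B)
2qI·B = 2 × 1.602×10⁻¹⁹ × 2.46×10⁻⁵ × 9.27×10⁵ = 7.31×10⁻¹⁸ A²
I_n = √(7.31×10⁻¹⁸) = 2.70×10⁻⁹ A = 2.70 nA

2.70 nA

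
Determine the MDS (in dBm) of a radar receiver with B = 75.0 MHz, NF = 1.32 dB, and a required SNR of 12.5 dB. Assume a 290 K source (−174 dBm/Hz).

Sensitivity = −174 + 10 log₁₀(B) + NF + SNR_min
= −174 + 78.75 + 1.32 + 12.5
= −81.43 dBm → −81.4 dBm

−81.4 dBm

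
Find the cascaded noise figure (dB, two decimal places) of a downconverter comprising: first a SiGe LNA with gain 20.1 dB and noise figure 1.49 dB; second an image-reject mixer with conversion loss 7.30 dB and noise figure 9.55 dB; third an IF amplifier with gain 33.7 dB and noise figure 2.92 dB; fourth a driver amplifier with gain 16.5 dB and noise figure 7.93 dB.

1.87 dB

Convert to linear (a loss of L dB is a gain of −L dB): F_i = 10^(NF_i/10), G_i = 10^(G_i,dB/10)
  Stage 1: F_1 = 10^(1.49/10) = 1.409, G_1 = 10^(20.1/10) = 102.3
  Stage 2: F_2 = 10^(9.55/10) = 9.016, G_2 = 10^(−7.30/10) = 0.1862
  Stage 3: F_3 = 10^(2.92/10) = 1.959, G_3 = 10^(33.7/10) = 2344
  Stage 4: F_4 = 10^(7.93/10) = 6.209, G_4 = 10^(16.5/10) = 44.67
Friis cascade:
  F = 1.409 + (9.016 − 1)/102.3 + (1.959 − 1)/19.05 + (6.209 − 1)/4.467×10⁴ = 1.538
NF = 10 log₁₀(1.538) = 1.87 dB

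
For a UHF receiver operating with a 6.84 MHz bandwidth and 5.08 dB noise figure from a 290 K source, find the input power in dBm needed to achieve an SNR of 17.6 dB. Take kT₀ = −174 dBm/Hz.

Sensitivity = −174 + 10 log₁₀(B) + NF + SNR_min
= −174 + 68.35 + 5.08 + 17.6
= −82.97 dBm → −83.0 dBm

−83.0 dBm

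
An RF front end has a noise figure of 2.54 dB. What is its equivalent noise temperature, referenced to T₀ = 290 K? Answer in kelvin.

230 K

F = 10^(2.54/10) = 1.79473
T_e = (F − 1)·T₀ = (1.79473 − 1) × 290 = 230 K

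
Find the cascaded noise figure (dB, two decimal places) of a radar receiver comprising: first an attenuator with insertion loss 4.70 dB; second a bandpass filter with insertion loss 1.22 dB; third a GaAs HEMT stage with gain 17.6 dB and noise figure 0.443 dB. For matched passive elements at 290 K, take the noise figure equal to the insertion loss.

Convert to linear (a loss of L dB is a gain of −L dB): F_i = 10^(NF_i/10), G_i = 10^(G_i,dB/10)
  Stage 1: F_1 = 10^(4.70/10) = 2.951, G_1 = 10^(−4.70/10) = 0.3388
  Stage 2: F_2 = 10^(1.22/10) = 1.324, G_2 = 10^(−1.22/10) = 0.7551
  Stage 3: F_3 = 10^(0.443/10) = 1.107, G_3 = 10^(17.6/10) = 57.54
Friis cascade:
  F = 2.951 + (1.324 − 1)/0.3388 + (1.107 − 1)/0.2559 = 4.328
NF = 10 log₁₀(4.328) = 6.36 dB

6.36 dB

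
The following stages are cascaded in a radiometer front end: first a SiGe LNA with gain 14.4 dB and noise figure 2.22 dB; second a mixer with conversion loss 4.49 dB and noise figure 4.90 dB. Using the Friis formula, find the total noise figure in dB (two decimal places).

2.41 dB

Convert to linear (a loss of L dB is a gain of −L dB): F_i = 10^(NF_i/10), G_i = 10^(G_i,dB/10)
  Stage 1: F_1 = 10^(2.22/10) = 1.667, G_1 = 10^(14.4/10) = 27.54
  Stage 2: F_2 = 10^(4.90/10) = 3.090, G_2 = 10^(−4.49/10) = 0.3556
Friis cascade:
  F = 1.667 + (3.090 − 1)/27.54 = 1.743
NF = 10 log₁₀(1.743) = 2.41 dB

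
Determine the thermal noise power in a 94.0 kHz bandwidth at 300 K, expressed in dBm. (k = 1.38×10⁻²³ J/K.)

−124.1 dBm

P_n = kTB = 1.38×10⁻²³ × 300 × 9.40×10⁴ = 3.89×10⁻¹⁶ W
In dBm: 10 log₁₀(3.89×10⁻¹⁶ / 10⁻³) = −124.1 dBm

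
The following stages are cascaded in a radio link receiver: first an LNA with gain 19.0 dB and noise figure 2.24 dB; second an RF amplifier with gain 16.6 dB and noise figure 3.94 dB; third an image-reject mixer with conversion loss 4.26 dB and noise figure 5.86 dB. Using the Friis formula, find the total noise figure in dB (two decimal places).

2.29 dB

Convert to linear (a loss of L dB is a gain of −L dB): F_i = 10^(NF_i/10), G_i = 10^(G_i,dB/10)
  Stage 1: F_1 = 10^(2.24/10) = 1.675, G_1 = 10^(19.0/10) = 79.43
  Stage 2: F_2 = 10^(3.94/10) = 2.477, G_2 = 10^(16.6/10) = 45.71
  Stage 3: F_3 = 10^(5.86/10) = 3.855, G_3 = 10^(−4.26/10) = 0.3750
Friis cascade:
  F = 1.675 + (2.477 − 1)/79.43 + (3.855 − 1)/3631 = 1.694
NF = 10 log₁₀(1.694) = 2.29 dB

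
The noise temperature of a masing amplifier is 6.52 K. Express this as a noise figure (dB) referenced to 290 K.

F = 1 + T_e/T₀ = 1 + 6.52/290 = 1.02248
NF = 10 log₁₀(1.02248) = 0.097 dB

0.097 dB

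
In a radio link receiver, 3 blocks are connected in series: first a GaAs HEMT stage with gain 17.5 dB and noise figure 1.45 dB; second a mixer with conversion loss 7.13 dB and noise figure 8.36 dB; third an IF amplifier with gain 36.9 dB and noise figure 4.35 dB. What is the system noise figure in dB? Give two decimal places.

Convert to linear (a loss of L dB is a gain of −L dB): F_i = 10^(NF_i/10), G_i = 10^(G_i,dB/10)
  Stage 1: F_1 = 10^(1.45/10) = 1.396, G_1 = 10^(17.5/10) = 56.23
  Stage 2: F_2 = 10^(8.36/10) = 6.855, G_2 = 10^(−7.13/10) = 0.1936
  Stage 3: F_3 = 10^(4.35/10) = 2.723, G_3 = 10^(36.9/10) = 4898
Friis cascade:
  F = 1.396 + (6.855 − 1)/56.23 + (2.723 − 1)/10.89 = 1.659
NF = 10 log₁₀(1.659) = 2.20 dB

2.20 dB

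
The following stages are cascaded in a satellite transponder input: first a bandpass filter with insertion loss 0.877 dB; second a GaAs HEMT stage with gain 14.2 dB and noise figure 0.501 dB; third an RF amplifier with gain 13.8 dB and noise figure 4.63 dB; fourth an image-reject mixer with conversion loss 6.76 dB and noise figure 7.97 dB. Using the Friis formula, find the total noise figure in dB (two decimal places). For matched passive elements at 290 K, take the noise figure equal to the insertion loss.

Convert to linear (a loss of L dB is a gain of −L dB): F_i = 10^(NF_i/10), G_i = 10^(G_i,dB/10)
  Stage 1: F_1 = 10^(0.877/10) = 1.224, G_1 = 10^(−0.877/10) = 0.8171
  Stage 2: F_2 = 10^(0.501/10) = 1.122, G_2 = 10^(14.2/10) = 26.30
  Stage 3: F_3 = 10^(4.63/10) = 2.904, G_3 = 10^(13.8/10) = 23.99
  Stage 4: F_4 = 10^(7.97/10) = 6.266, G_4 = 10^(−6.76/10) = 0.2109
Friis cascade:
  F = 1.224 + (1.122 − 1)/0.8171 + (2.904 − 1)/21.49 + (6.266 − 1)/515.6 = 1.472
NF = 10 log₁₀(1.472) = 1.68 dB

1.68 dB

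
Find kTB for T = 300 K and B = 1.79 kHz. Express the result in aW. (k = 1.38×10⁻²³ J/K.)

P_n = kTB = 1.38×10⁻²³ × 300 × 1.79×10³ = 7.41×10⁻¹⁸ W = 7.41 aW

7.41 aW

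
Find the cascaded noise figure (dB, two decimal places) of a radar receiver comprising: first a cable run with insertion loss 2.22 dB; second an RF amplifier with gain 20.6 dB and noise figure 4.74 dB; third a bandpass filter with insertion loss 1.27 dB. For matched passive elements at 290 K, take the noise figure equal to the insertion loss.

Convert to linear (a loss of L dB is a gain of −L dB): F_i = 10^(NF_i/10), G_i = 10^(G_i,dB/10)
  Stage 1: F_1 = 10^(2.22/10) = 1.667, G_1 = 10^(−2.22/10) = 0.5998
  Stage 2: F_2 = 10^(4.74/10) = 2.979, G_2 = 10^(20.6/10) = 114.8
  Stage 3: F_3 = 10^(1.27/10) = 1.340, G_3 = 10^(−1.27/10) = 0.7464
Friis cascade:
  F = 1.667 + (2.979 − 1)/0.5998 + (1.340 − 1)/68.87 = 4.971
NF = 10 log₁₀(4.971) = 6.96 dB

6.96 dB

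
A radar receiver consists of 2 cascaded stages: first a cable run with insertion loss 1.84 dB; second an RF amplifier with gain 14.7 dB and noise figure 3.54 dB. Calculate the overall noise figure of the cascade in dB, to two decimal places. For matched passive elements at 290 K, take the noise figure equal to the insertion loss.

Convert to linear (a loss of L dB is a gain of −L dB): F_i = 10^(NF_i/10), G_i = 10^(G_i,dB/10)
  Stage 1: F_1 = 10^(1.84/10) = 1.528, G_1 = 10^(−1.84/10) = 0.6546
  Stage 2: F_2 = 10^(3.54/10) = 2.259, G_2 = 10^(14.7/10) = 29.51
Friis cascade:
  F = 1.528 + (2.259 − 1)/0.6546 = 3.451
NF = 10 log₁₀(3.451) = 5.38 dB

5.38 dB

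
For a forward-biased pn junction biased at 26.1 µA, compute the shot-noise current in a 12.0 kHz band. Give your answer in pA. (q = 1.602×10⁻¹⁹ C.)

317 pA

I_n = √(2qI·B)
2qI·B = 2 × 1.602×10⁻¹⁹ × 2.61×10⁻⁵ × 1.20×10⁴ = 1.00×10⁻¹⁹ A²
I_n = √(1.00×10⁻¹⁹) = 3.17×10⁻¹⁰ A = 317 pA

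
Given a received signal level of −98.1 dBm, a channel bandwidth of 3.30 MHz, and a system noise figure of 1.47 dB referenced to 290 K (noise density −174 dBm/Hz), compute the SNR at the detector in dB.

Noise floor: N = −174 + 10 log₁₀(B) + NF
10 log₁₀(3.30×10⁶) = 65.19 dB
N = −174 + 65.19 + 1.47 = −107.34 dBm
SNR = P_sig − N = −98.1 − (−107.34) = 9.24 dB → 9.2 dB

9.2 dB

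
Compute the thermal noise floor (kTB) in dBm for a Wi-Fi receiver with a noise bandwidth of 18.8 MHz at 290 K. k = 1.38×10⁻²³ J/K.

P_n = kTB = 1.38×10⁻²³ × 290 × 1.88×10⁷ = 7.52×10⁻¹⁴ W
In dBm: 10 log₁₀(7.52×10⁻¹⁴ / 10⁻³) = −101.2 dBm

−101.2 dBm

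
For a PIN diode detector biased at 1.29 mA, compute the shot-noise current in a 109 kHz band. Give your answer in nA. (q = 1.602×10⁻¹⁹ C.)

6.71 nA

I_n = √(2qI·B)
2qI·B = 2 × 1.602×10⁻¹⁹ × 1.29×10⁻³ × 1.09×10⁵ = 4.51×10⁻¹⁷ A²
I_n = √(4.51×10⁻¹⁷) = 6.71×10⁻⁹ A = 6.71 nA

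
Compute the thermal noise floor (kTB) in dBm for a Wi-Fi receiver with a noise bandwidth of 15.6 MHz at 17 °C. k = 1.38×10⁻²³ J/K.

−102.0 dBm

T = 17 °C + 273.15 = 290.15 K
P_n = kTB = 1.38×10⁻²³ × 290.15 × 1.56×10⁷ = 6.25×10⁻¹⁴ W
In dBm: 10 log₁₀(6.25×10⁻¹⁴ / 10⁻³) = −102.0 dBm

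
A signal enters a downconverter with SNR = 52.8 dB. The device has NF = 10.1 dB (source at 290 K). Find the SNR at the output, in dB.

By definition F = SNR_in/SNR_out, so in dB: SNR_out = SNR_in − NF
SNR_out = 52.8 − 10.1 = 42.7 dB

42.7 dB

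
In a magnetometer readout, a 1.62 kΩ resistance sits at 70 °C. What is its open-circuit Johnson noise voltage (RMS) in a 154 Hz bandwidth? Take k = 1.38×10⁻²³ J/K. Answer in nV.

68.7 nV

T = 70 °C + 273.15 = 343.15 K
V_n = √(4kTRB)
4kTRB = 4 × 1.38×10⁻²³ × 343.15 × 1.62×10³ × 1.54×10² = 4.73×10⁻¹⁵ V²
V_n = √(4.73×10⁻¹⁵) = 6.87×10⁻⁸ V = 68.7 nV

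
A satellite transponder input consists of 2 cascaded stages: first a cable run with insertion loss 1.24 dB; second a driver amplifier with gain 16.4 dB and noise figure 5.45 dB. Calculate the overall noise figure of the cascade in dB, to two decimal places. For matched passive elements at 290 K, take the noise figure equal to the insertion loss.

6.69 dB

Convert to linear (a loss of L dB is a gain of −L dB): F_i = 10^(NF_i/10), G_i = 10^(G_i,dB/10)
  Stage 1: F_1 = 10^(1.24/10) = 1.330, G_1 = 10^(−1.24/10) = 0.7516
  Stage 2: F_2 = 10^(5.45/10) = 3.508, G_2 = 10^(16.4/10) = 43.65
Friis cascade:
  F = 1.330 + (3.508 − 1)/0.7516 = 4.667
NF = 10 log₁₀(4.667) = 6.69 dB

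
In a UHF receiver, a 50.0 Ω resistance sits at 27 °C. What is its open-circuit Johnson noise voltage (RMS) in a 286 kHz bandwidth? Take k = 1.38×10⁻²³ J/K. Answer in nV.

487 nV

T = 27 °C + 273.15 = 300.15 K
V_n = √(4kTRB)
4kTRB = 4 × 1.38×10⁻²³ × 300.15 × 5.00×10¹ × 2.86×10⁵ = 2.37×10⁻¹³ V²
V_n = √(2.37×10⁻¹³) = 4.87×10⁻⁷ V = 487 nV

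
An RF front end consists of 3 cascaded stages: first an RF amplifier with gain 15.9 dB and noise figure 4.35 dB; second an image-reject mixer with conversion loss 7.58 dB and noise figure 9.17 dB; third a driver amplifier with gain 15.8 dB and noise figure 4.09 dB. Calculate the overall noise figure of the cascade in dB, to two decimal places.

4.97 dB

Convert to linear (a loss of L dB is a gain of −L dB): F_i = 10^(NF_i/10), G_i = 10^(G_i,dB/10)
  Stage 1: F_1 = 10^(4.35/10) = 2.723, G_1 = 10^(15.9/10) = 38.90
  Stage 2: F_2 = 10^(9.17/10) = 8.260, G_2 = 10^(−7.58/10) = 0.1746
  Stage 3: F_3 = 10^(4.09/10) = 2.564, G_3 = 10^(15.8/10) = 38.02
Friis cascade:
  F = 2.723 + (8.260 − 1)/38.90 + (2.564 − 1)/6.792 = 3.140
NF = 10 log₁₀(3.140) = 4.97 dB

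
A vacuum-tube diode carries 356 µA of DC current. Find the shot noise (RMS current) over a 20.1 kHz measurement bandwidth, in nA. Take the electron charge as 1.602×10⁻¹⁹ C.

1.51 nA

I_n = √(2qI·B)
2qI·B = 2 × 1.602×10⁻¹⁹ × 3.56×10⁻⁴ × 2.01×10⁴ = 2.29×10⁻¹⁸ A²
I_n = √(2.29×10⁻¹⁸) = 1.51×10⁻⁹ A = 1.51 nA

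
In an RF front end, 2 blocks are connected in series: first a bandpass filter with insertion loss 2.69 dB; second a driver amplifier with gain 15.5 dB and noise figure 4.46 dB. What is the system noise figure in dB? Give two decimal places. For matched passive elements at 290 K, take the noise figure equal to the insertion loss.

7.15 dB

Convert to linear (a loss of L dB is a gain of −L dB): F_i = 10^(NF_i/10), G_i = 10^(G_i,dB/10)
  Stage 1: F_1 = 10^(2.69/10) = 1.858, G_1 = 10^(−2.69/10) = 0.5383
  Stage 2: F_2 = 10^(4.46/10) = 2.793, G_2 = 10^(15.5/10) = 35.48
Friis cascade:
  F = 1.858 + (2.793 − 1)/0.5383 = 5.188
NF = 10 log₁₀(5.188) = 7.15 dB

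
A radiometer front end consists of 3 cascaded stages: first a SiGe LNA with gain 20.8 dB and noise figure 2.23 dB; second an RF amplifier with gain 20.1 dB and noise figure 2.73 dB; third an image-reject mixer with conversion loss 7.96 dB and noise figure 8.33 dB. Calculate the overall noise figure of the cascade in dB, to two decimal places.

2.25 dB

Convert to linear (a loss of L dB is a gain of −L dB): F_i = 10^(NF_i/10), G_i = 10^(G_i,dB/10)
  Stage 1: F_1 = 10^(2.23/10) = 1.671, G_1 = 10^(20.8/10) = 120.2
  Stage 2: F_2 = 10^(2.73/10) = 1.875, G_2 = 10^(20.1/10) = 102.3
  Stage 3: F_3 = 10^(8.33/10) = 6.808, G_3 = 10^(−7.96/10) = 0.1600
Friis cascade:
  F = 1.671 + (1.875 − 1)/120.2 + (6.808 − 1)/1.230×10⁴ = 1.679
NF = 10 log₁₀(1.679) = 2.25 dB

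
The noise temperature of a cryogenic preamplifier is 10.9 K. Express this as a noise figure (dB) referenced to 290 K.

0.160 dB

F = 1 + T_e/T₀ = 1 + 10.9/290 = 1.03759
NF = 10 log₁₀(1.03759) = 0.160 dB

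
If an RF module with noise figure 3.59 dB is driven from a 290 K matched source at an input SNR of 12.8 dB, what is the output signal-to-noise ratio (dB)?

By definition F = SNR_in/SNR_out, so in dB: SNR_out = SNR_in − NF
SNR_out = 12.8 − 3.59 = 9.21 dB

9.21 dB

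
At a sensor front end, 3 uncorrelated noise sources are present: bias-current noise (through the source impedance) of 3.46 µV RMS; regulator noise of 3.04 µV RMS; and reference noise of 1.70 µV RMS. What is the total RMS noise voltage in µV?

4.91 µV

Uncorrelated sources add in power (mean-square): V_tot = √(ΣV_i²)
V_tot = √[(3.46×10⁻⁶)² + (3.04×10⁻⁶)² + (1.70×10⁻⁶)²] = 4.91×10⁻⁶ V = 4.91 µV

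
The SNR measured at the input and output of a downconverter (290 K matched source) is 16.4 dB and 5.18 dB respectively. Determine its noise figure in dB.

11.22 dB

NF (dB) = SNR_in(dB) − SNR_out(dB) when the source is at T₀
NF = 16.4 − 5.18 = 11.22 dB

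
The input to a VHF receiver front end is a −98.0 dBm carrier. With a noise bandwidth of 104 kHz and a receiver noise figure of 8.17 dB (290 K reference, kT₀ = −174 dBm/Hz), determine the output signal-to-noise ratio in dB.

17.7 dB

Noise floor: N = −174 + 10 log₁₀(B) + NF
10 log₁₀(1.04×10⁵) = 50.17 dB
N = −174 + 50.17 + 8.17 = −115.66 dBm
SNR = P_sig − N = −98.0 − (−115.66) = 17.66 dB → 17.7 dB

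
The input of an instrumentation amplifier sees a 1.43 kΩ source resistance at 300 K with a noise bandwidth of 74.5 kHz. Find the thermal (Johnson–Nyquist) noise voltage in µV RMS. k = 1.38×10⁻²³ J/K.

V_n = √(4kTRB)
4kTRB = 4 × 1.38×10⁻²³ × 300 × 1.43×10³ × 7.45×10⁴ = 1.76×10⁻¹² V²
V_n = √(1.76×10⁻¹²) = 1.33×10⁻⁶ V = 1.33 µV

1.33 µV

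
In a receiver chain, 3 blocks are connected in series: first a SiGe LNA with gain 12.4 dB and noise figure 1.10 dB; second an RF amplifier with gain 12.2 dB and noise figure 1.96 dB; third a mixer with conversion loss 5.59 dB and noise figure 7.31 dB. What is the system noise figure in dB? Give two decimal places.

Convert to linear (a loss of L dB is a gain of −L dB): F_i = 10^(NF_i/10), G_i = 10^(G_i,dB/10)
  Stage 1: F_1 = 10^(1.10/10) = 1.288, G_1 = 10^(12.4/10) = 17.38
  Stage 2: F_2 = 10^(1.96/10) = 1.570, G_2 = 10^(12.2/10) = 16.60
  Stage 3: F_3 = 10^(7.31/10) = 5.383, G_3 = 10^(−5.59/10) = 0.2761
Friis cascade:
  F = 1.288 + (1.570 − 1)/17.38 + (5.383 − 1)/288.4 = 1.336
NF = 10 log₁₀(1.336) = 1.26 dB

1.26 dB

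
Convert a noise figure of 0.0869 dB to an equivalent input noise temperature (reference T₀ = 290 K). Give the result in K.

F = 10^(0.0869/10) = 1.02021
T_e = (F − 1)·T₀ = (1.02021 − 1) × 290 = 5.86 K

5.86 K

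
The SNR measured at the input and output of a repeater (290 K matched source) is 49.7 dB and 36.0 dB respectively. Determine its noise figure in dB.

NF (dB) = SNR_in(dB) − SNR_out(dB) when the source is at T₀
NF = 49.7 − 36.0 = 13.7 dB

13.7 dB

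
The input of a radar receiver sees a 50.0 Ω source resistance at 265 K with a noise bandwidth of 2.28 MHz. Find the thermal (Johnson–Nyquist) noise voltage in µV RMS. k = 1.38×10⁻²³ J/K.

1.29 µV

V_n = √(4kTRB)
4kTRB = 4 × 1.38×10⁻²³ × 265 × 5.00×10¹ × 2.28×10⁶ = 1.67×10⁻¹² V²
V_n = √(1.67×10⁻¹²) = 1.29×10⁻⁶ V = 1.29 µV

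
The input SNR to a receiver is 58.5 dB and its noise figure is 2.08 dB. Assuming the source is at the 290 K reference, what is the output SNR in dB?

56.42 dB

By definition F = SNR_in/SNR_out, so in dB: SNR_out = SNR_in − NF
SNR_out = 58.5 − 2.08 = 56.42 dB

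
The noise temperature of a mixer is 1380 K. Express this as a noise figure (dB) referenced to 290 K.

7.60 dB

F = 1 + T_e/T₀ = 1 + 1380/290 = 5.75862
NF = 10 log₁₀(5.75862) = 7.60 dB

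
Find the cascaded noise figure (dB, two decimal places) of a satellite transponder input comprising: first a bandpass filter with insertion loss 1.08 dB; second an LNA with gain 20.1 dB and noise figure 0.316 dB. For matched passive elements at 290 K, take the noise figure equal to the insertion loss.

Convert to linear (a loss of L dB is a gain of −L dB): F_i = 10^(NF_i/10), G_i = 10^(G_i,dB/10)
  Stage 1: F_1 = 10^(1.08/10) = 1.282, G_1 = 10^(−1.08/10) = 0.7798
  Stage 2: F_2 = 10^(0.316/10) = 1.075, G_2 = 10^(20.1/10) = 102.3
Friis cascade:
  F = 1.282 + (1.075 − 1)/0.7798 = 1.379
NF = 10 log₁₀(1.379) = 1.40 dB

1.40 dB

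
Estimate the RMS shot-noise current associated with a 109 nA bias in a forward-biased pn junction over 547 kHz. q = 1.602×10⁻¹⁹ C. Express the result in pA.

138 pA

I_n = √(2qI·B)
2qI·B = 2 × 1.602×10⁻¹⁹ × 1.09×10⁻⁷ × 5.47×10⁵ = 1.91×10⁻²⁰ A²
I_n = √(1.91×10⁻²⁰) = 1.38×10⁻¹⁰ A = 138 pA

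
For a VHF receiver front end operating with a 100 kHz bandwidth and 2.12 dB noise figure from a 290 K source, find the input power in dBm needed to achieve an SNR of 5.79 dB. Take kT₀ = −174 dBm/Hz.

Sensitivity = −174 + 10 log₁₀(B) + NF + SNR_min
= −174 + 50 + 2.12 + 5.79
= −116.09 dBm → −116.1 dBm

−116.1 dBm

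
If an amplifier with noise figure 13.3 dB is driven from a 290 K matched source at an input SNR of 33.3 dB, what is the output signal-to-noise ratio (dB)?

By definition F = SNR_in/SNR_out, so in dB: SNR_out = SNR_in − NF
SNR_out = 33.3 − 13.3 = 20.0 dB

20.0 dB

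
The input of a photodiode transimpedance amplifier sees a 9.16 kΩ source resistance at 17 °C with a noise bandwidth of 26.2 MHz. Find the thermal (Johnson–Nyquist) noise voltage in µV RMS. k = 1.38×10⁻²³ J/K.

62.0 µV

T = 17 °C + 273.15 = 290.15 K
V_n = √(4kTRB)
4kTRB = 4 × 1.38×10⁻²³ × 290.15 × 9.16×10³ × 2.62×10⁷ = 3.84×10⁻⁹ V²
V_n = √(3.84×10⁻⁹) = 6.20×10⁻⁵ V = 62.0 µV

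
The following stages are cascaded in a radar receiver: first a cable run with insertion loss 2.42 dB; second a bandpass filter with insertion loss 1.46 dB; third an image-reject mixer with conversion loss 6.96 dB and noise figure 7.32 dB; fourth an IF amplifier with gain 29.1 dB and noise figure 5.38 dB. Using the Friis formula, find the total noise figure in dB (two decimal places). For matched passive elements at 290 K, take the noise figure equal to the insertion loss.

16.33 dB

Convert to linear (a loss of L dB is a gain of −L dB): F_i = 10^(NF_i/10), G_i = 10^(G_i,dB/10)
  Stage 1: F_1 = 10^(2.42/10) = 1.746, G_1 = 10^(−2.42/10) = 0.5728
  Stage 2: F_2 = 10^(1.46/10) = 1.400, G_2 = 10^(−1.46/10) = 0.7145
  Stage 3: F_3 = 10^(7.32/10) = 5.395, G_3 = 10^(−6.96/10) = 0.2014
  Stage 4: F_4 = 10^(5.38/10) = 3.451, G_4 = 10^(29.1/10) = 812.8
Friis cascade:
  F = 1.746 + (1.400 − 1)/0.5728 + (5.395 − 1)/0.4093 + (3.451 − 1)/0.08241 = 42.93
NF = 10 log₁₀(42.93) = 16.33 dB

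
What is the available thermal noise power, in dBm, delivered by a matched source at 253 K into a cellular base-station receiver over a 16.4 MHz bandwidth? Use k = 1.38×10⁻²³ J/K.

P_n = kTB = 1.38×10⁻²³ × 253 × 1.64×10⁷ = 5.73×10⁻¹⁴ W
In dBm: 10 log₁₀(5.73×10⁻¹⁴ / 10⁻³) = −102.4 dBm

−102.4 dBm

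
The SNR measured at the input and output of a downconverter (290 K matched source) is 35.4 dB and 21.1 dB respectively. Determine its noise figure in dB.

NF (dB) = SNR_in(dB) − SNR_out(dB) when the source is at T₀
NF = 35.4 − 21.1 = 14.3 dB

14.3 dB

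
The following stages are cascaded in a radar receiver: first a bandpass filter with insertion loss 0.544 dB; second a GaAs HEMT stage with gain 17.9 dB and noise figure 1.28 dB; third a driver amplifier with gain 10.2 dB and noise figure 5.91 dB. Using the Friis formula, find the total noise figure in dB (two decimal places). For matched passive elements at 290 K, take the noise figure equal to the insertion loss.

1.97 dB

Convert to linear (a loss of L dB is a gain of −L dB): F_i = 10^(NF_i/10), G_i = 10^(G_i,dB/10)
  Stage 1: F_1 = 10^(0.544/10) = 1.133, G_1 = 10^(−0.544/10) = 0.8823
  Stage 2: F_2 = 10^(1.28/10) = 1.343, G_2 = 10^(17.9/10) = 61.66
  Stage 3: F_3 = 10^(5.91/10) = 3.899, G_3 = 10^(10.2/10) = 10.47
Friis cascade:
  F = 1.133 + (1.343 − 1)/0.8823 + (3.899 − 1)/54.40 = 1.575
NF = 10 log₁₀(1.575) = 1.97 dB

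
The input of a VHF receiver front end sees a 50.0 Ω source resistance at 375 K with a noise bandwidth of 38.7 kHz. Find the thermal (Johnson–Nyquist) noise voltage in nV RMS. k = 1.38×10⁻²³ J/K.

200 nV

V_n = √(4kTRB)
4kTRB = 4 × 1.38×10⁻²³ × 375 × 5.00×10¹ × 3.87×10⁴ = 4.01×10⁻¹⁴ V²
V_n = √(4.01×10⁻¹⁴) = 2.00×10⁻⁷ V = 200 nV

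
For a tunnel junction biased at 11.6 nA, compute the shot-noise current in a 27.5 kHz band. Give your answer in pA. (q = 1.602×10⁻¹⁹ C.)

I_n = √(2qI·B)
2qI·B = 2 × 1.602×10⁻¹⁹ × 1.16×10⁻⁸ × 2.75×10⁴ = 1.02×10⁻²² A²
I_n = √(1.02×10⁻²²) = 1.01×10⁻¹¹ A = 10.1 pA

10.1 pA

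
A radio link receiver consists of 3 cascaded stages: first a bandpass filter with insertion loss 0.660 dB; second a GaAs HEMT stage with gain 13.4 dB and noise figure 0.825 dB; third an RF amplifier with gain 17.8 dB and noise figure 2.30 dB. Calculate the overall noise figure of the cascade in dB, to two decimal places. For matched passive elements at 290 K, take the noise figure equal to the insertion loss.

Convert to linear (a loss of L dB is a gain of −L dB): F_i = 10^(NF_i/10), G_i = 10^(G_i,dB/10)
  Stage 1: F_1 = 10^(0.660/10) = 1.164, G_1 = 10^(−0.660/10) = 0.8590
  Stage 2: F_2 = 10^(0.825/10) = 1.209, G_2 = 10^(13.4/10) = 21.88
  Stage 3: F_3 = 10^(2.30/10) = 1.698, G_3 = 10^(17.8/10) = 60.26
Friis cascade:
  F = 1.164 + (1.209 − 1)/0.8590 + (1.698 − 1)/18.79 = 1.445
NF = 10 log₁₀(1.445) = 1.60 dB

1.60 dB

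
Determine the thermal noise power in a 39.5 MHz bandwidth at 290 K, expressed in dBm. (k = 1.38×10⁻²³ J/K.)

−98.0 dBm

P_n = kTB = 1.38×10⁻²³ × 290 × 3.95×10⁷ = 1.58×10⁻¹³ W
In dBm: 10 log₁₀(1.58×10⁻¹³ / 10⁻³) = −98.0 dBm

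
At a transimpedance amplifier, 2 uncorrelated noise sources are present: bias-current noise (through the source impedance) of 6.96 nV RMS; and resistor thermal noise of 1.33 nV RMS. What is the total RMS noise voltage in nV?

Uncorrelated sources add in power (mean-square): V_tot = √(ΣV_i²)
V_tot = √[(6.96×10⁻⁹)² + (1.33×10⁻⁹)²] = 7.09×10⁻⁹ V = 7.09 nV

7.09 nV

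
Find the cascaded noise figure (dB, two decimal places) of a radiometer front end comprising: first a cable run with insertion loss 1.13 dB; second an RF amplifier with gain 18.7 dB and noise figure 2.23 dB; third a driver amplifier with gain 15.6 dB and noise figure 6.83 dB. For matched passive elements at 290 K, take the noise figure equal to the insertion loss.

Convert to linear (a loss of L dB is a gain of −L dB): F_i = 10^(NF_i/10), G_i = 10^(G_i,dB/10)
  Stage 1: F_1 = 10^(1.13/10) = 1.297, G_1 = 10^(−1.13/10) = 0.7709
  Stage 2: F_2 = 10^(2.23/10) = 1.671, G_2 = 10^(18.7/10) = 74.13
  Stage 3: F_3 = 10^(6.83/10) = 4.819, G_3 = 10^(15.6/10) = 36.31
Friis cascade:
  F = 1.297 + (1.671 − 1)/0.7709 + (4.819 − 1)/57.15 = 2.235
NF = 10 log₁₀(2.235) = 3.49 dB

3.49 dB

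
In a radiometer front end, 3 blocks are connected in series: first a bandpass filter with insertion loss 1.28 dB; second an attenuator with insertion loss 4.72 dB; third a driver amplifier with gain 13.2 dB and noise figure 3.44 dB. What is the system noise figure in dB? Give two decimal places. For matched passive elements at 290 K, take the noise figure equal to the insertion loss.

9.44 dB

Convert to linear (a loss of L dB is a gain of −L dB): F_i = 10^(NF_i/10), G_i = 10^(G_i,dB/10)
  Stage 1: F_1 = 10^(1.28/10) = 1.343, G_1 = 10^(−1.28/10) = 0.7447
  Stage 2: F_2 = 10^(4.72/10) = 2.965, G_2 = 10^(−4.72/10) = 0.3373
  Stage 3: F_3 = 10^(3.44/10) = 2.208, G_3 = 10^(13.2/10) = 20.89
Friis cascade:
  F = 1.343 + (2.965 − 1)/0.7447 + (2.208 − 1)/0.2512 = 8.790
NF = 10 log₁₀(8.790) = 9.44 dB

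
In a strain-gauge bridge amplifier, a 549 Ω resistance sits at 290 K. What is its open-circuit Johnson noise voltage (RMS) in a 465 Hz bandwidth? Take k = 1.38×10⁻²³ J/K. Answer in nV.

V_n = √(4kTRB)
4kTRB = 4 × 1.38×10⁻²³ × 290 × 5.49×10² × 4.65×10² = 4.09×10⁻¹⁵ V²
V_n = √(4.09×10⁻¹⁵) = 6.39×10⁻⁸ V = 63.9 nV

63.9 nV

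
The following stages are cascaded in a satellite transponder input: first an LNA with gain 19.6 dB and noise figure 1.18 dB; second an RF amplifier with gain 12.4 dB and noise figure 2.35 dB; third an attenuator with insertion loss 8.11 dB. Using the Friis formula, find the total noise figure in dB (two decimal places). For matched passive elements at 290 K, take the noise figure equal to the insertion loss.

Convert to linear (a loss of L dB is a gain of −L dB): F_i = 10^(NF_i/10), G_i = 10^(G_i,dB/10)
  Stage 1: F_1 = 10^(1.18/10) = 1.312, G_1 = 10^(19.6/10) = 91.20
  Stage 2: F_2 = 10^(2.35/10) = 1.718, G_2 = 10^(12.4/10) = 17.38
  Stage 3: F_3 = 10^(8.11/10) = 6.471, G_3 = 10^(−8.11/10) = 0.1545
Friis cascade:
  F = 1.312 + (1.718 − 1)/91.20 + (6.471 − 1)/1585 = 1.324
NF = 10 log₁₀(1.324) = 1.22 dB

1.22 dB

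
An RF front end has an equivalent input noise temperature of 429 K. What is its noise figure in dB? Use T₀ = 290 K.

3.94 dB

F = 1 + T_e/T₀ = 1 + 429/290 = 2.47931
NF = 10 log₁₀(2.47931) = 3.94 dB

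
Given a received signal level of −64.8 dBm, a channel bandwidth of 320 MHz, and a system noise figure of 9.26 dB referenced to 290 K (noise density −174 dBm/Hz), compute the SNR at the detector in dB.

Noise floor: N = −174 + 10 log₁₀(B) + NF
10 log₁₀(3.20×10⁸) = 85.05 dB
N = −174 + 85.05 + 9.26 = −79.69 dBm
SNR = P_sig − N = −64.8 − (−79.69) = 14.89 dB → 14.9 dB

14.9 dB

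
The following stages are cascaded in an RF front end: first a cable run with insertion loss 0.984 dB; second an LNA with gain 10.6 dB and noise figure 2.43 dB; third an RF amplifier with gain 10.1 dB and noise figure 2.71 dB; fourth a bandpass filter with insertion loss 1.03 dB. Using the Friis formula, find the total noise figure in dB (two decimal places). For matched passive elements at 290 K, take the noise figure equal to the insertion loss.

3.60 dB

Convert to linear (a loss of L dB is a gain of −L dB): F_i = 10^(NF_i/10), G_i = 10^(G_i,dB/10)
  Stage 1: F_1 = 10^(0.984/10) = 1.254, G_1 = 10^(−0.984/10) = 0.7973
  Stage 2: F_2 = 10^(2.43/10) = 1.750, G_2 = 10^(10.6/10) = 11.48
  Stage 3: F_3 = 10^(2.71/10) = 1.866, G_3 = 10^(10.1/10) = 10.23
  Stage 4: F_4 = 10^(1.03/10) = 1.268, G_4 = 10^(−1.03/10) = 0.7889
Friis cascade:
  F = 1.254 + (1.750 − 1)/0.7973 + (1.866 − 1)/9.154 + (1.268 − 1)/93.67 = 2.292
NF = 10 log₁₀(2.292) = 3.60 dB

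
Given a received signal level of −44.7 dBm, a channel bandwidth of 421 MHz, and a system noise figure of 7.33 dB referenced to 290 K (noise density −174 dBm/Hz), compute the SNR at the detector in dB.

Noise floor: N = −174 + 10 log₁₀(B) + NF
10 log₁₀(4.21×10⁸) = 86.24 dB
N = −174 + 86.24 + 7.33 = −80.43 dBm
SNR = P_sig − N = −44.7 − (−80.43) = 35.73 dB → 35.7 dB

35.7 dB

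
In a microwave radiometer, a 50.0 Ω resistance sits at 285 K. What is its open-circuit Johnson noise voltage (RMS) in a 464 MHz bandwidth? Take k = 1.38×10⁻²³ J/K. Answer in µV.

19.1 µV

V_n = √(4kTRB)
4kTRB = 4 × 1.38×10⁻²³ × 285 × 5.00×10¹ × 4.64×10⁸ = 3.65×10⁻¹⁰ V²
V_n = √(3.65×10⁻¹⁰) = 1.91×10⁻⁵ V = 19.1 µV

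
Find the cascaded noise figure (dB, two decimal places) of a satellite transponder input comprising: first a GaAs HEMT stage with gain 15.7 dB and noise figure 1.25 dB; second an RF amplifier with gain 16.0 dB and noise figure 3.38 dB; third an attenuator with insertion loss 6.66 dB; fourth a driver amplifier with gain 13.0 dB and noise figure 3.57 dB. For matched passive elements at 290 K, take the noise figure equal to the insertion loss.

Convert to linear (a loss of L dB is a gain of −L dB): F_i = 10^(NF_i/10), G_i = 10^(G_i,dB/10)
  Stage 1: F_1 = 10^(1.25/10) = 1.334, G_1 = 10^(15.7/10) = 37.15
  Stage 2: F_2 = 10^(3.38/10) = 2.178, G_2 = 10^(16.0/10) = 39.81
  Stage 3: F_3 = 10^(6.66/10) = 4.634, G_3 = 10^(−6.66/10) = 0.2158
  Stage 4: F_4 = 10^(3.57/10) = 2.275, G_4 = 10^(13.0/10) = 19.95
Friis cascade:
  F = 1.334 + (2.178 − 1)/37.15 + (4.634 − 1)/1479 + (2.275 − 1)/319.2 = 1.372
NF = 10 log₁₀(1.372) = 1.37 dB

1.37 dB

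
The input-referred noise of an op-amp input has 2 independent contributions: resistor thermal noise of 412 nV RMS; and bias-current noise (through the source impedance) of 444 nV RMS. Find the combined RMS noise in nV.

Uncorrelated sources add in power (mean-square): V_tot = √(ΣV_i²)
V_tot = √[(4.12×10⁻⁷)² + (4.44×10⁻⁷)²] = 6.06×10⁻⁷ V = 606 nV

606 nV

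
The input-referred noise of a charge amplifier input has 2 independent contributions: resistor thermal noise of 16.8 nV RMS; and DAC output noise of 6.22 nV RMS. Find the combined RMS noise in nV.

17.9 nV

Uncorrelated sources add in power (mean-square): V_tot = √(ΣV_i²)
V_tot = √[(1.68×10⁻⁸)² + (6.22×10⁻⁹)²] = 1.79×10⁻⁸ V = 17.9 nV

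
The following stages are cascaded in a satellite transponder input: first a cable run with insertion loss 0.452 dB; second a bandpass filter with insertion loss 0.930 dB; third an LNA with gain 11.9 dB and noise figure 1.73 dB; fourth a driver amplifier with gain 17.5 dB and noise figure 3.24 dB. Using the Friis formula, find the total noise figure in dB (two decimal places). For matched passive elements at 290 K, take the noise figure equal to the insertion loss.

3.32 dB

Convert to linear (a loss of L dB is a gain of −L dB): F_i = 10^(NF_i/10), G_i = 10^(G_i,dB/10)
  Stage 1: F_1 = 10^(0.452/10) = 1.110, G_1 = 10^(−0.452/10) = 0.9012
  Stage 2: F_2 = 10^(0.930/10) = 1.239, G_2 = 10^(−0.930/10) = 0.8072
  Stage 3: F_3 = 10^(1.73/10) = 1.489, G_3 = 10^(11.9/10) = 15.49
  Stage 4: F_4 = 10^(3.24/10) = 2.109, G_4 = 10^(17.5/10) = 56.23
Friis cascade:
  F = 1.110 + (1.239 − 1)/0.9012 + (1.489 − 1)/0.7274 + (2.109 − 1)/11.27 = 2.146
NF = 10 log₁₀(2.146) = 3.32 dB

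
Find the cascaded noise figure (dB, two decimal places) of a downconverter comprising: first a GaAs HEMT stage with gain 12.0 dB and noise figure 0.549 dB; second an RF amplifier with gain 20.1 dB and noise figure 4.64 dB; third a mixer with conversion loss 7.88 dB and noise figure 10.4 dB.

Convert to linear (a loss of L dB is a gain of −L dB): F_i = 10^(NF_i/10), G_i = 10^(G_i,dB/10)
  Stage 1: F_1 = 10^(0.549/10) = 1.135, G_1 = 10^(12.0/10) = 15.85
  Stage 2: F_2 = 10^(4.64/10) = 2.911, G_2 = 10^(20.1/10) = 102.3
  Stage 3: F_3 = 10^(10.4/10) = 10.96, G_3 = 10^(−7.88/10) = 0.1629
Friis cascade:
  F = 1.135 + (2.911 − 1)/15.85 + (10.96 − 1)/1622 = 1.261
NF = 10 log₁₀(1.261) = 1.01 dB

1.01 dB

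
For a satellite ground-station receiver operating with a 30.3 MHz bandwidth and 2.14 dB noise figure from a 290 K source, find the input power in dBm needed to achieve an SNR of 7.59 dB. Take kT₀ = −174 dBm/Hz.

Sensitivity = −174 + 10 log₁₀(B) + NF + SNR_min
= −174 + 74.81 + 2.14 + 7.59
= −89.46 dBm → −89.5 dBm

−89.5 dBm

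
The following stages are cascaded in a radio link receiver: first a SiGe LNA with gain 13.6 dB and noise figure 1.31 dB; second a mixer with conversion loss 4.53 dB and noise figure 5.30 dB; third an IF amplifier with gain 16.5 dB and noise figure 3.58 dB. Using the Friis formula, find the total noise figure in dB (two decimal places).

Convert to linear (a loss of L dB is a gain of −L dB): F_i = 10^(NF_i/10), G_i = 10^(G_i,dB/10)
  Stage 1: F_1 = 10^(1.31/10) = 1.352, G_1 = 10^(13.6/10) = 22.91
  Stage 2: F_2 = 10^(5.30/10) = 3.388, G_2 = 10^(−4.53/10) = 0.3524
  Stage 3: F_3 = 10^(3.58/10) = 2.280, G_3 = 10^(16.5/10) = 44.67
Friis cascade:
  F = 1.352 + (3.388 − 1)/22.91 + (2.280 − 1)/8.072 = 1.615
NF = 10 log₁₀(1.615) = 2.08 dB

2.08 dB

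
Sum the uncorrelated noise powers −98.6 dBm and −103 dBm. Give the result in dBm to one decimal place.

−97.3 dBm

Convert to linear, add, convert back:
P₁ = 1.38×10⁻¹³ W, P₂ = 5.01×10⁻¹⁴ W
P_tot = 1.88×10⁻¹³ W → 10 log₁₀(P_tot / 10⁻³) = −97.3 dBm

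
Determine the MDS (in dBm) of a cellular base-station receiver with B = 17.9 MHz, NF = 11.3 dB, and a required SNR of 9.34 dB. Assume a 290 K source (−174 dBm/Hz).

−80.8 dBm

Sensitivity = −174 + 10 log₁₀(B) + NF + SNR_min
= −174 + 72.53 + 11.3 + 9.34
= −80.83 dBm → −80.8 dBm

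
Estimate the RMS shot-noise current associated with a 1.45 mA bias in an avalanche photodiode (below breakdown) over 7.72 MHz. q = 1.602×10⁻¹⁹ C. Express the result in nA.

I_n = √(2qI·B)
2qI·B = 2 × 1.602×10⁻¹⁹ × 1.45×10⁻³ × 7.72×10⁶ = 3.59×10⁻¹⁵ A²
I_n = √(3.59×10⁻¹⁵) = 5.99×10⁻⁸ A = 59.9 nA

59.9 nA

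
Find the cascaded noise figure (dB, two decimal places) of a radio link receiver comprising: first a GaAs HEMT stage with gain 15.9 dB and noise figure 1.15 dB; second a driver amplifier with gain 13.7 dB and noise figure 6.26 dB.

1.42 dB

Convert to linear (a loss of L dB is a gain of −L dB): F_i = 10^(NF_i/10), G_i = 10^(G_i,dB/10)
  Stage 1: F_1 = 10^(1.15/10) = 1.303, G_1 = 10^(15.9/10) = 38.90
  Stage 2: F_2 = 10^(6.26/10) = 4.227, G_2 = 10^(13.7/10) = 23.44
Friis cascade:
  F = 1.303 + (4.227 − 1)/38.90 = 1.386
NF = 10 log₁₀(1.386) = 1.42 dB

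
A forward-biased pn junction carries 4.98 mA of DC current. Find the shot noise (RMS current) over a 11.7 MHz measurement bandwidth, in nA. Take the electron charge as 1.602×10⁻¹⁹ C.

I_n = √(2qI·B)
2qI·B = 2 × 1.602×10⁻¹⁹ × 4.98×10⁻³ × 1.17×10⁷ = 1.87×10⁻¹⁴ A²
I_n = √(1.87×10⁻¹⁴) = 1.37×10⁻⁷ A = 137 nA

137 nA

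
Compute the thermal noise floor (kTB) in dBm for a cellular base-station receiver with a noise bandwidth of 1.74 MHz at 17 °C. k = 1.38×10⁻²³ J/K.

−111.6 dBm

T = 17 °C + 273.15 = 290.15 K
P_n = kTB = 1.38×10⁻²³ × 290.15 × 1.74×10⁶ = 6.97×10⁻¹⁵ W
In dBm: 10 log₁₀(6.97×10⁻¹⁵ / 10⁻³) = −111.6 dBm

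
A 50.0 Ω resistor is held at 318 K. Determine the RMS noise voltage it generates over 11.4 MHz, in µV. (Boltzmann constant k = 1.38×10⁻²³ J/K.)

V_n = √(4kTRB)
4kTRB = 4 × 1.38×10⁻²³ × 318 × 5.00×10¹ × 1.14×10⁷ = 1.00×10⁻¹¹ V²
V_n = √(1.00×10⁻¹¹) = 3.16×10⁻⁶ V = 3.16 µV

3.16 µV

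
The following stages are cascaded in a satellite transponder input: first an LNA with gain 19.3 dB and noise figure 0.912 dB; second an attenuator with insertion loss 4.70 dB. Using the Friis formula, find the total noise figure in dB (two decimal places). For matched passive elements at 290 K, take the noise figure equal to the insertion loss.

0.99 dB

Convert to linear (a loss of L dB is a gain of −L dB): F_i = 10^(NF_i/10), G_i = 10^(G_i,dB/10)
  Stage 1: F_1 = 10^(0.912/10) = 1.234, G_1 = 10^(19.3/10) = 85.11
  Stage 2: F_2 = 10^(4.70/10) = 2.951, G_2 = 10^(−4.70/10) = 0.3388
Friis cascade:
  F = 1.234 + (2.951 − 1)/85.11 = 1.257
NF = 10 log₁₀(1.257) = 0.99 dB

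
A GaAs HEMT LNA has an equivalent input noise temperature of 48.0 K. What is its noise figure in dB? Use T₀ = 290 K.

F = 1 + T_e/T₀ = 1 + 48.0/290 = 1.16552
NF = 10 log₁₀(1.16552) = 0.665 dB

0.665 dB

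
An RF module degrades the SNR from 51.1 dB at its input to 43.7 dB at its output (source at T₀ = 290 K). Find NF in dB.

NF (dB) = SNR_in(dB) − SNR_out(dB) when the source is at T₀
NF = 51.1 − 43.7 = 7.4 dB

7.4 dB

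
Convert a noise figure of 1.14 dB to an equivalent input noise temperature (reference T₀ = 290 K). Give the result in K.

87.0 K

F = 10^(1.14/10) = 1.30017
T_e = (F − 1)·T₀ = (1.30017 − 1) × 290 = 87.0 K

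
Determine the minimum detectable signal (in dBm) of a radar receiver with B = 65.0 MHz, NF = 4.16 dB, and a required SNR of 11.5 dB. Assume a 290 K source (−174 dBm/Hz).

−80.2 dBm

Sensitivity = −174 + 10 log₁₀(B) + NF + SNR_min
= −174 + 78.13 + 4.16 + 11.5
= −80.21 dBm → −80.2 dBm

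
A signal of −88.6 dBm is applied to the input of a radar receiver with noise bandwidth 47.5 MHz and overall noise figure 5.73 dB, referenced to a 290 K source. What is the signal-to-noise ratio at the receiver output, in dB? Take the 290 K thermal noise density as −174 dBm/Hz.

2.9 dB

Noise floor: N = −174 + 10 log₁₀(B) + NF
10 log₁₀(4.75×10⁷) = 76.77 dB
N = −174 + 76.77 + 5.73 = −91.50 dBm
SNR = P_sig − N = −88.6 − (−91.50) = 2.90 dB → 2.9 dB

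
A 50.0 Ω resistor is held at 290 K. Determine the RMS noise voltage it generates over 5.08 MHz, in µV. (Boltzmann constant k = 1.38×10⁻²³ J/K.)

V_n = √(4kTRB)
4kTRB = 4 × 1.38×10⁻²³ × 290 × 5.00×10¹ × 5.08×10⁶ = 4.07×10⁻¹² V²
V_n = √(4.07×10⁻¹²) = 2.02×10⁻⁶ V = 2.02 µV

2.02 µV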